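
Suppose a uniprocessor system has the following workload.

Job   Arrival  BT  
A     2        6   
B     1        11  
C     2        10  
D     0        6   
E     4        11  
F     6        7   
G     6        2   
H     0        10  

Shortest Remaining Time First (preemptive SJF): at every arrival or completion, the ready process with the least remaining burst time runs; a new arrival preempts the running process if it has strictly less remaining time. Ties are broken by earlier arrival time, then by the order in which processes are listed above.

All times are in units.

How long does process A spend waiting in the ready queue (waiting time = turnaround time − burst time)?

6

Timeline: | D 0-6 | G 6-8 | A 8-14 | F 14-21 | H 21-31 | C 31-41 | B 41-52 | E 52-63 |
Completion: A=14  B=52  C=41  D=6  E=63  F=21  G=8  H=31
Waiting(A) = turnaround − burst = 12 − 6 = 6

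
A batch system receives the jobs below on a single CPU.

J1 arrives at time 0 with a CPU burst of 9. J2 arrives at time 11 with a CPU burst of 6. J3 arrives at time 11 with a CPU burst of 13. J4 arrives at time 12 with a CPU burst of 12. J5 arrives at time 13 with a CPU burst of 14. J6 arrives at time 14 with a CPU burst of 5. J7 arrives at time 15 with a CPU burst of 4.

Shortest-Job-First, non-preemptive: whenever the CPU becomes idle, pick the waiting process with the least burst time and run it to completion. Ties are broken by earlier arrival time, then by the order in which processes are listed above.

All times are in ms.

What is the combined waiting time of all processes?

Schedule: | J1 0-9 | idle 9-11 | J2 11-17 | J7 17-21 | J6 21-26 | J4 26-38 | J3 38-51 | J5 51-65 |
Completion: J1=9  J2=17  J3=51  J4=38  J5=65  J6=26  J7=21
Turnaround (C−A): J1=9  J2=6  J3=40  J4=26  J5=52  J6=12  J7=6
Waiting = turnaround − burst: J1=0, J2=0, J3=27, J4=14, J5=38, J6=7, J7=2
Total waiting = 0 + 0 + 27 + 14 + 38 + 7 + 2 = 88

88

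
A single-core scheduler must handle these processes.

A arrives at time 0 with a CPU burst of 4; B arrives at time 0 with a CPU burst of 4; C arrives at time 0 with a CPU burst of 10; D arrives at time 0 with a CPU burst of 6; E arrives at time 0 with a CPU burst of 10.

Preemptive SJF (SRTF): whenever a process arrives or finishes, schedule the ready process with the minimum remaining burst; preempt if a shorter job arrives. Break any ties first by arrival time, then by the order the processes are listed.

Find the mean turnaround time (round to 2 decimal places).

Schedule: | A 0-4 | B 4-8 | D 8-14 | C 14-24 | E 24-34 |
Completion: A=4  B=8  C=24  D=14  E=34
Turnaround (C−A): A=4  B=8  C=24  D=14  E=34
Turnaround times: A=4, B=8, C=24, D=14, E=34
Average turnaround = (4+8+24+14+34) / 5 = 84/5 = 16.80

16.80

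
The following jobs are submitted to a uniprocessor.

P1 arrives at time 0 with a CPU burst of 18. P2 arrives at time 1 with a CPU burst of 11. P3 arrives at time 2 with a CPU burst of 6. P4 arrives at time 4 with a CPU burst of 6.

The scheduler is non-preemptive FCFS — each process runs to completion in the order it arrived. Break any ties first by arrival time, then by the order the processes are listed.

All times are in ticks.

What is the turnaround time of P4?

Schedule: | P1 0-18 | P2 18-29 | P3 29-35 | P4 35-41 |
Completion: P1=18  P2=29  P3=35  P4=41
Turnaround (C−A): P1=18  P2=28  P3=33  P4=37
Turnaround(P4) = completion − arrival = 41 − 4 = 37

37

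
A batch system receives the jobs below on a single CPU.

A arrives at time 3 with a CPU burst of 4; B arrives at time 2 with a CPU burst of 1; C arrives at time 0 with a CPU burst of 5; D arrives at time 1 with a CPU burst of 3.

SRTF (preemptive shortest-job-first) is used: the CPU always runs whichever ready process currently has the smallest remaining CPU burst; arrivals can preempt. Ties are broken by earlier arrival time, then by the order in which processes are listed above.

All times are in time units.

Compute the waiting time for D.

1

Schedule: | C 0-1 | D 1-2 | B 2-3 | D 3-5 | C 5-9 | A 9-13 |
Completion: A=13  B=3  C=9  D=5
Waiting(D) = turnaround − burst = 4 − 3 = 1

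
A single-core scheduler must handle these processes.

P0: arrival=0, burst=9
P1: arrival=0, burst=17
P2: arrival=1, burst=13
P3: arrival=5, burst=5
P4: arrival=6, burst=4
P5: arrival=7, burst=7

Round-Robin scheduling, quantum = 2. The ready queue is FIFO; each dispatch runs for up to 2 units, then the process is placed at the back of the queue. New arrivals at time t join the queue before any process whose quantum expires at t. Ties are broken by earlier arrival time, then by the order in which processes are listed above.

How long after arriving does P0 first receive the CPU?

Timeline: | P0 0-2 | P1 2-4 | P2 4-6 | P0 6-8 | P1 8-10 | P3 10-12 | P4 12-14 | P2 14-16 | P5 16-18 | P0 18-20 | P1 20-22 | P3 22-24 | P4 24-26 | P2 26-28 | P5 28-30 | P0 30-32 | P1 32-34 | P3 34-35 | P2 35-37 | P5 37-39 | P0 39-40 | P1 40-42 | P2 42-44 | P5 44-45 | P1 45-47 | P2 47-49 | P1 49-51 | P2 51-52 | P1 52-55 |
Completion: P0=40  P1=55  P2=52  P3=35  P4=26  P5=45
Turnaround (C−A): P0=40  P1=55  P2=51  P3=30  P4=20  P5=38
Response(P0) = first start − arrival = 0 − 0 = 0

0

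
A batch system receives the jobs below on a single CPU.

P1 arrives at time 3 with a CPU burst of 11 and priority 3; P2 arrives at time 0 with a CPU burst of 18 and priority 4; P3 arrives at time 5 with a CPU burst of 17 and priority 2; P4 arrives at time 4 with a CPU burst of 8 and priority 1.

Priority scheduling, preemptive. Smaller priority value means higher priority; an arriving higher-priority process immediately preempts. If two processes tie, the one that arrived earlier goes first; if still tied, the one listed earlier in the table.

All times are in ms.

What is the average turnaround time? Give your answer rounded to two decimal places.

30.50

Gantt: | P2 0-3 | P1 3-4 | P4 4-12 | P3 12-29 | P1 29-39 | P2 39-54 |
Completion: P1=39  P2=54  P3=29  P4=12
Turnaround (C−A): P1=36  P2=54  P3=24  P4=8
Turnaround times: P1=36, P2=54, P3=24, P4=8
Average turnaround = (36+54+24+8) / 4 = 122/4 = 30.50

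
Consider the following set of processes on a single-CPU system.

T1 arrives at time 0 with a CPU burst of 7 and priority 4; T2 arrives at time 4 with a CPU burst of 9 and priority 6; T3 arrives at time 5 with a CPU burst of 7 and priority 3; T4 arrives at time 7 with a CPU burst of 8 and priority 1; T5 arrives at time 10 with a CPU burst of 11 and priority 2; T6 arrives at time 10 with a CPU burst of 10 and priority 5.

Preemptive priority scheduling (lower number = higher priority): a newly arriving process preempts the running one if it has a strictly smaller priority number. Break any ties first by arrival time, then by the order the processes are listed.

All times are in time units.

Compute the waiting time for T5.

Schedule: | T1 0-5 | T3 5-7 | T4 7-15 | T5 15-26 | T3 26-31 | T1 31-33 | T6 33-43 | T2 43-52 |
Completion: T1=33  T2=52  T3=31  T4=15  T5=26  T6=43
Turnaround (C−A): T1=33  T2=48  T3=26  T4=8  T5=16  T6=33
Waiting(T5) = turnaround − burst = 16 − 11 = 5

5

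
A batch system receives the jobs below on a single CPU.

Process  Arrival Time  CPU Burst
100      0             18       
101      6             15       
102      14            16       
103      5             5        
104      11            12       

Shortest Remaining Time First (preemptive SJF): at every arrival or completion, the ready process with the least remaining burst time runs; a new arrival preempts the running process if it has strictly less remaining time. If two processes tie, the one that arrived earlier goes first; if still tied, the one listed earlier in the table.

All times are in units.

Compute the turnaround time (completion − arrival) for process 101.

44

Schedule: | 100 0-5 | 103 5-10 | 100 10-23 | 104 23-35 | 101 35-50 | 102 50-66 |
Completion: 100=23  101=50  102=66  103=10  104=35
Turnaround (C−A): 100=23  101=44  102=52  103=5  104=24
Turnaround(101) = completion − arrival = 50 − 6 = 44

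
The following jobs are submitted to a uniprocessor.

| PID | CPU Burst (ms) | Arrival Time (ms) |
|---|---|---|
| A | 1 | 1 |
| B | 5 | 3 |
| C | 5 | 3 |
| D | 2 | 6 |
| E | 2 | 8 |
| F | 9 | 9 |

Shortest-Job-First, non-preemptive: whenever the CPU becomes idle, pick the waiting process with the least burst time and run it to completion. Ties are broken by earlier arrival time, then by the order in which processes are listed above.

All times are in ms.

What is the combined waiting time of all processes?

Timeline: | idle 0-1 | A 1-2 | idle 2-3 | B 3-8 | D 8-10 | E 10-12 | C 12-17 | F 17-26 |
Completion: A=2  B=8  C=17  D=10  E=12  F=26
Turnaround (C−A): A=1  B=5  C=14  D=4  E=4  F=17
Waiting = turnaround − burst: A=0, B=0, C=9, D=2, E=2, F=8
Total waiting = 0 + 0 + 9 + 2 + 2 + 8 = 21

21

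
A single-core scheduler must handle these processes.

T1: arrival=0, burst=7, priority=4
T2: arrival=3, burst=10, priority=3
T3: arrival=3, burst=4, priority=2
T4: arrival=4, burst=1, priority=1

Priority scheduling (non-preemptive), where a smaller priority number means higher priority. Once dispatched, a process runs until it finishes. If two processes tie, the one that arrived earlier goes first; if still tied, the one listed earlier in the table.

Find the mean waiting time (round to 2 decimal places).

Gantt: | T1 0-7 | T4 7-8 | T3 8-12 | T2 12-22 |
Completion: T1=7  T2=22  T3=12  T4=8
Turnaround (C−A): T1=7  T2=19  T3=9  T4=4
Waiting times: T1=0, T2=9, T3=5, T4=3
Average waiting = (0+9+5+3) / 4 = 17/4 = 4.25

4.25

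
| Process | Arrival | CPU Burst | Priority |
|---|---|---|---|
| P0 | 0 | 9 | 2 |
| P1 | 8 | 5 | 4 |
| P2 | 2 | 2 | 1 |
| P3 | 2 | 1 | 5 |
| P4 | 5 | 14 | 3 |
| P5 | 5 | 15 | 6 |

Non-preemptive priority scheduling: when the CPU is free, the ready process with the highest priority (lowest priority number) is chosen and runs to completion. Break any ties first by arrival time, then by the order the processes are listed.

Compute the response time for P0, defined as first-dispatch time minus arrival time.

0

Schedule: | P0 0-9 | P2 9-11 | P4 11-25 | P1 25-30 | P3 30-31 | P5 31-46 |
Completion: P0=9  P1=30  P2=11  P3=31  P4=25  P5=46
Turnaround (C−A): P0=9  P1=22  P2=9  P3=29  P4=20  P5=41
Response(P0) = first start − arrival = 0 − 0 = 0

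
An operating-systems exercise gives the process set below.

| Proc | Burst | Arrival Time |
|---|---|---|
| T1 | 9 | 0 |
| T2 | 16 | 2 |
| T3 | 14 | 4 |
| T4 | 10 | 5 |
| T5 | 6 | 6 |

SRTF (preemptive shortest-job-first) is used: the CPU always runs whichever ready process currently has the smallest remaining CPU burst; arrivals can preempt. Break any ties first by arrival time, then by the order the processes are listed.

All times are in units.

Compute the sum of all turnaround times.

126

Schedule: | T1 0-9 | T5 9-15 | T4 15-25 | T3 25-39 | T2 39-55 |
Completion: T1=9  T2=55  T3=39  T4=25  T5=15
Turnaround (C−A): T1=9  T2=53  T3=35  T4=20  T5=9
Turnaround = completion − arrival: T1=9, T2=53, T3=35, T4=20, T5=9
Total turnaround = 9 + 53 + 35 + 20 + 9 = 126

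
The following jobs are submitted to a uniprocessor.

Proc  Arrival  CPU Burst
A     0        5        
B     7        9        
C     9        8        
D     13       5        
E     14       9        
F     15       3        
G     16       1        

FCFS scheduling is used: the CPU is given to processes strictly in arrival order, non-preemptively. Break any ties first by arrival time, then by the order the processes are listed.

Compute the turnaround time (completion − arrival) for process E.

24

Schedule: | A 0-5 | idle 5-7 | B 7-16 | C 16-24 | D 24-29 | E 29-38 | F 38-41 | G 41-42 |
Completion: A=5  B=16  C=24  D=29  E=38  F=41  G=42
Turnaround(E) = completion − arrival = 38 − 14 = 24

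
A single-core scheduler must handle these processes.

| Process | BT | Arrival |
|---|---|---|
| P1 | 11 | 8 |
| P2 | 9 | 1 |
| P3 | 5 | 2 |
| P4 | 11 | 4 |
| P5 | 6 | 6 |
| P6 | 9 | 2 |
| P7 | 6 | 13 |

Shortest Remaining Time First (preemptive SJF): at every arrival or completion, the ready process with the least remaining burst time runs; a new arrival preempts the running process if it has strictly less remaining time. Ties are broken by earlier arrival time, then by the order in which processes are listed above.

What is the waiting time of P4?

Schedule: | idle 0-1 | P2 1-2 | P3 2-7 | P5 7-13 | P7 13-19 | P2 19-27 | P6 27-36 | P4 36-47 | P1 47-58 |
Completion: P1=58  P2=27  P3=7  P4=47  P5=13  P6=36  P7=19
Turnaround (C−A): P1=50  P2=26  P3=5  P4=43  P5=7  P6=34  P7=6
Waiting(P4) = turnaround − burst = 43 − 11 = 32

32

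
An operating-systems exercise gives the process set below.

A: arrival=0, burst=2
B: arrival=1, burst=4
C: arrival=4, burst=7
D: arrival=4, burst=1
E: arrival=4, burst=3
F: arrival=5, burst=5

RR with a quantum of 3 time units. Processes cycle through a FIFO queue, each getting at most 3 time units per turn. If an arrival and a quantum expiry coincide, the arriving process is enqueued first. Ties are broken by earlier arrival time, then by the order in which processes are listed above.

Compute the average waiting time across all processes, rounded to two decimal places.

7.00

Gantt: | A 0-2 | B 2-5 | C 5-8 | D 8-9 | E 9-12 | F 12-15 | B 15-16 | C 16-19 | F 19-21 | C 21-22 |
Completion: A=2  B=16  C=22  D=9  E=12  F=21
Turnaround (C−A): A=2  B=15  C=18  D=5  E=8  F=16
Waiting times: A=0, B=11, C=11, D=4, E=5, F=11
Average waiting = (0+11+11+4+5+11) / 6 = 42/6 = 7.00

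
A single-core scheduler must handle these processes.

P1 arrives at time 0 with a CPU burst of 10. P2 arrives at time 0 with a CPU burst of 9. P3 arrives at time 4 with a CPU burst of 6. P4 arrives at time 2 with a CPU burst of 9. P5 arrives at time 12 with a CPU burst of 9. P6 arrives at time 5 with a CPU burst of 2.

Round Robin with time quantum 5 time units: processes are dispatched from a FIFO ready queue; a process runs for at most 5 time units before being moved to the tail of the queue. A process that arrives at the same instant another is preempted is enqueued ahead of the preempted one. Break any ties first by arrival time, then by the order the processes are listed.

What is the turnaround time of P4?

38

Gantt: | P1 0-5 | P2 5-10 | P4 10-15 | P3 15-20 | P6 20-22 | P1 22-27 | P2 27-31 | P5 31-36 | P4 36-40 | P3 40-41 | P5 41-45 |
Completion: P1=27  P2=31  P3=41  P4=40  P5=45  P6=22
Turnaround (C−A): P1=27  P2=31  P3=37  P4=38  P5=33  P6=17
Turnaround(P4) = completion − arrival = 40 − 2 = 38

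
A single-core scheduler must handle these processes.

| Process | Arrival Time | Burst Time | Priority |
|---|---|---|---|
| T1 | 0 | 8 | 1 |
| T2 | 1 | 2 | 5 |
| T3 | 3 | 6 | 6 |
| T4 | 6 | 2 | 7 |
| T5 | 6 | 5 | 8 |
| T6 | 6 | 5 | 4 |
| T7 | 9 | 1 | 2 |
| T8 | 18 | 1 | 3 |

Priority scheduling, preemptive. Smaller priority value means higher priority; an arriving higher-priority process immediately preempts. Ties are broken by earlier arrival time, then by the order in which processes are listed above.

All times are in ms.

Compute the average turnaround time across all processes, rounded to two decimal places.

12.00

Schedule: | T1 0-8 | T6 8-9 | T7 9-10 | T6 10-14 | T2 14-16 | T3 16-18 | T8 18-19 | T3 19-23 | T4 23-25 | T5 25-30 |
Completion: T1=8  T2=16  T3=23  T4=25  T5=30  T6=14  T7=10  T8=19
Turnaround (C−A): T1=8  T2=15  T3=20  T4=19  T5=24  T6=8  T7=1  T8=1
Turnaround times: T1=8, T2=15, T3=20, T4=19, T5=24, T6=8, T7=1, T8=1
Average turnaround = (8+15+20+19+24+8+1+1) / 8 = 96/8 = 12.00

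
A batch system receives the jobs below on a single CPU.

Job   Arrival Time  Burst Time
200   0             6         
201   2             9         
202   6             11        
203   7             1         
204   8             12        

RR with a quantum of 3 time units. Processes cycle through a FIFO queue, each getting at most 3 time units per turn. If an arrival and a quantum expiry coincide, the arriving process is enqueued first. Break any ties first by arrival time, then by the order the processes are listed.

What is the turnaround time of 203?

Schedule: | 200 0-3 | 201 3-6 | 200 6-9 | 202 9-12 | 201 12-15 | 203 15-16 | 204 16-19 | 202 19-22 | 201 22-25 | 204 25-28 | 202 28-31 | 204 31-34 | 202 34-36 | 204 36-39 |
Completion: 200=9  201=25  202=36  203=16  204=39
Turnaround (C−A): 200=9  201=23  202=30  203=9  204=31
Turnaround(203) = completion − arrival = 16 − 7 = 9

9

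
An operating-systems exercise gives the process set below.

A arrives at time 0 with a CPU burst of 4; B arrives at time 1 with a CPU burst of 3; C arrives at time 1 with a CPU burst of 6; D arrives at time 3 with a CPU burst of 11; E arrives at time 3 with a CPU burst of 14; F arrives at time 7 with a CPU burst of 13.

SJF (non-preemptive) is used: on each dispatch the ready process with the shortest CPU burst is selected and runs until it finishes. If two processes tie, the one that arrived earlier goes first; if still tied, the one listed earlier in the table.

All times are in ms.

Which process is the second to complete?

B

Timeline: | A 0-4 | B 4-7 | C 7-13 | D 13-24 | F 24-37 | E 37-51 |
Completion: A=4  B=7  C=13  D=24  E=51  F=37
Finish order: A → B → C → D → F → E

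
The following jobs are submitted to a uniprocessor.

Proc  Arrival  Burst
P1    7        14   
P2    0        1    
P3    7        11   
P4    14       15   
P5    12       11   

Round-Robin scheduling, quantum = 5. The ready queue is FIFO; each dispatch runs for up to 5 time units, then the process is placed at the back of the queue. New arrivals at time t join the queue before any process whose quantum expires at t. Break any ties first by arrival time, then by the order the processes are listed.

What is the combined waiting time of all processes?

Schedule: | P2 0-1 | idle 1-7 | P1 7-12 | P3 12-17 | P5 17-22 | P1 22-27 | P4 27-32 | P3 32-37 | P5 37-42 | P1 42-46 | P4 46-51 | P3 51-52 | P5 52-53 | P4 53-58 |
Completion: P1=46  P2=1  P3=52  P4=58  P5=53
Turnaround (C−A): P1=39  P2=1  P3=45  P4=44  P5=41
Waiting = turnaround − burst: P1=25, P2=0, P3=34, P4=29, P5=30
Total waiting = 25 + 0 + 34 + 29 + 30 = 118

118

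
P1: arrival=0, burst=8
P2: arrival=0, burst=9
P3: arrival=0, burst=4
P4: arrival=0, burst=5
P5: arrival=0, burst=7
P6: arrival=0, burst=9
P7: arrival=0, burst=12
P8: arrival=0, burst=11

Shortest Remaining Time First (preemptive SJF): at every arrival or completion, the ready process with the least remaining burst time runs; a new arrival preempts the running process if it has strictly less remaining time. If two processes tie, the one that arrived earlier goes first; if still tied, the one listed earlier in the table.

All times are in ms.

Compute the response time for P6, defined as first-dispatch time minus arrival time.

Schedule: | P3 0-4 | P4 4-9 | P5 9-16 | P1 16-24 | P2 24-33 | P6 33-42 | P8 42-53 | P7 53-65 |
Completion: P1=24  P2=33  P3=4  P4=9  P5=16  P6=42  P7=65  P8=53
Turnaround (C−A): P1=24  P2=33  P3=4  P4=9  P5=16  P6=42  P7=65  P8=53
Response(P6) = first start − arrival = 33 − 0 = 33

33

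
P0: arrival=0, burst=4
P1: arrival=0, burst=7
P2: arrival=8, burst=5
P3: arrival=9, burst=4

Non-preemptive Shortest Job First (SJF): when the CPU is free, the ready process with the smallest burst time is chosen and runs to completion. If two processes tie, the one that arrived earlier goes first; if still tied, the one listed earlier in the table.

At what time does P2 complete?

20

Gantt: | P0 0-4 | P1 4-11 | P3 11-15 | P2 15-20 |
Completion: P0=4  P1=11  P2=20  P3=15
Turnaround (C−A): P0=4  P1=11  P2=12  P3=6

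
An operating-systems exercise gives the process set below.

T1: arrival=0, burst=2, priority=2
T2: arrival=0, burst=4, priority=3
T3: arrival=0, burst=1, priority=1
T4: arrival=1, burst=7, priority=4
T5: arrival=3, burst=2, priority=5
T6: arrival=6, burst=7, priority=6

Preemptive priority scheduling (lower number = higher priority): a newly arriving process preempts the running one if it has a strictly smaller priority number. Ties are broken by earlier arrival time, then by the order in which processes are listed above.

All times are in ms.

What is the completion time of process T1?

Timeline: | T3 0-1 | T1 1-3 | T2 3-7 | T4 7-14 | T5 14-16 | T6 16-23 |
Completion: T1=3  T2=7  T3=1  T4=14  T5=16  T6=23
Turnaround (C−A): T1=3  T2=7  T3=1  T4=13  T5=13  T6=17

3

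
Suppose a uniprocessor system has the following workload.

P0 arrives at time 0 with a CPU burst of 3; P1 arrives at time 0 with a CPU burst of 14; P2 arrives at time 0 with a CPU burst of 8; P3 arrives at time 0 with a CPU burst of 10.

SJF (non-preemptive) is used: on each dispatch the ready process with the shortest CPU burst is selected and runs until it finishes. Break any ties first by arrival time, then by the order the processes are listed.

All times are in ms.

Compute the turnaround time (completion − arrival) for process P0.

3

Timeline: | P0 0-3 | P2 3-11 | P3 11-21 | P1 21-35 |
Completion: P0=3  P1=35  P2=11  P3=21
Turnaround(P0) = completion − arrival = 3 − 0 = 3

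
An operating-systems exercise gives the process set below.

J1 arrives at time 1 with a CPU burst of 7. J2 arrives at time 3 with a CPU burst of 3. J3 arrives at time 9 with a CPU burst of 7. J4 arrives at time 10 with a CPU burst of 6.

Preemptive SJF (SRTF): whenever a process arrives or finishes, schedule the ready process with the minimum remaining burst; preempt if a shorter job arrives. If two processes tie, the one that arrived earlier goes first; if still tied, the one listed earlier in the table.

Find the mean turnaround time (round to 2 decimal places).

Gantt: | idle 0-1 | J1 1-3 | J2 3-6 | J1 6-11 | J4 11-17 | J3 17-24 |
Completion: J1=11  J2=6  J3=24  J4=17
Turnaround times: J1=10, J2=3, J3=15, J4=7
Average turnaround = (10+3+15+7) / 4 = 35/4 = 8.75

8.75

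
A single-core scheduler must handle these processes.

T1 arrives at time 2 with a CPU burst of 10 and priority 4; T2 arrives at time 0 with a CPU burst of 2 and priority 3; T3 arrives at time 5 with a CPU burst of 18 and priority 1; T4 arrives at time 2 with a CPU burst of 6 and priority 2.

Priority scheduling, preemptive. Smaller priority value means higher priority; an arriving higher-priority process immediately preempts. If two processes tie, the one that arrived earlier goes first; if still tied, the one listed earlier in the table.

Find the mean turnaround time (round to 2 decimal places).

19.50

Gantt: | T2 0-2 | T4 2-5 | T3 5-23 | T4 23-26 | T1 26-36 |
Completion: T1=36  T2=2  T3=23  T4=26
Turnaround times: T1=34, T2=2, T3=18, T4=24
Average turnaround = (34+2+18+24) / 4 = 78/4 = 19.50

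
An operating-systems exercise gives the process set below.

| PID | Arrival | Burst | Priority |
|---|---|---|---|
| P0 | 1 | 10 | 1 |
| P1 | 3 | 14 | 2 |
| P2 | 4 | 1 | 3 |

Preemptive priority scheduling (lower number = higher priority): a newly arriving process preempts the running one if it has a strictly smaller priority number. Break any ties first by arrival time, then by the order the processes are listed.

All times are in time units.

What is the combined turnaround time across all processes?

Gantt: | idle 0-1 | P0 1-11 | P1 11-25 | P2 25-26 |
Completion: P0=11  P1=25  P2=26
Turnaround = completion − arrival: P0=10, P1=22, P2=22
Total turnaround = 10 + 22 + 22 = 54

54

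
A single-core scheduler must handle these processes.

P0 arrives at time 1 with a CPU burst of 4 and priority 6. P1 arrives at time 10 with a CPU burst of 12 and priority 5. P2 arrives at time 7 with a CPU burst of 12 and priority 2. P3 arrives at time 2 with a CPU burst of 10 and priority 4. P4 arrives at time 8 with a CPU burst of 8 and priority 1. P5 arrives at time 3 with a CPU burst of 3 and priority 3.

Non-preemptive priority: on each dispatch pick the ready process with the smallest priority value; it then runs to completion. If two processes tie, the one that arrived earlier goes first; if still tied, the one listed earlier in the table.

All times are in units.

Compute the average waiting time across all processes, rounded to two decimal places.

Schedule: | idle 0-1 | P0 1-5 | P5 5-8 | P4 8-16 | P2 16-28 | P3 28-38 | P1 38-50 |
Completion: P0=5  P1=50  P2=28  P3=38  P4=16  P5=8
Turnaround (C−A): P0=4  P1=40  P2=21  P3=36  P4=8  P5=5
Waiting times: P0=0, P1=28, P2=9, P3=26, P4=0, P5=2
Average waiting = (0+28+9+26+0+2) / 6 = 65/6 = 10.83

10.83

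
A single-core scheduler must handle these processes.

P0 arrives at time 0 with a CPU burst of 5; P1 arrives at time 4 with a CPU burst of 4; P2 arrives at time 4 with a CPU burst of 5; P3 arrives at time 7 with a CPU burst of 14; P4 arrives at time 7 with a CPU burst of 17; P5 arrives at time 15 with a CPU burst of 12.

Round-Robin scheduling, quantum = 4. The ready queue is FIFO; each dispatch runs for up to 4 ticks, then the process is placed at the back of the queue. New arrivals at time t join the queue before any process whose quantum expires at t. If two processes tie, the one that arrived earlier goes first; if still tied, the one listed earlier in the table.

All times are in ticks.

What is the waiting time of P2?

Schedule: | P0 0-4 | P1 4-8 | P2 8-12 | P0 12-13 | P3 13-17 | P4 17-21 | P2 21-22 | P5 22-26 | P3 26-30 | P4 30-34 | P5 34-38 | P3 38-42 | P4 42-46 | P5 46-50 | P3 50-52 | P4 52-57 |
Completion: P0=13  P1=8  P2=22  P3=52  P4=57  P5=50
Turnaround (C−A): P0=13  P1=4  P2=18  P3=45  P4=50  P5=35
Waiting(P2) = turnaround − burst = 18 − 5 = 13

13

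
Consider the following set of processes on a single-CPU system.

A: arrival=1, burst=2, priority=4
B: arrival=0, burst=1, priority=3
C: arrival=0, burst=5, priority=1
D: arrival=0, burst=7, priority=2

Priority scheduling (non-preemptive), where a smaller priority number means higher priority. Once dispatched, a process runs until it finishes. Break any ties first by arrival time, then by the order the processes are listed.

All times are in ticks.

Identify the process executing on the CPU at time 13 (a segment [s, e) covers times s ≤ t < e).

A

Timeline: | C 0-5 | D 5-12 | B 12-13 | A 13-15 |
Completion: A=15  B=13  C=5  D=12
Turnaround (C−A): A=14  B=13  C=5  D=12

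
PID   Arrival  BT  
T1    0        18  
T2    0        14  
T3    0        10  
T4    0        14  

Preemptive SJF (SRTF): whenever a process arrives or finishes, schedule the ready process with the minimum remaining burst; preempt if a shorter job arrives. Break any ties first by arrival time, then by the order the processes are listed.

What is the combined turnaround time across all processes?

Schedule: | T3 0-10 | T2 10-24 | T4 24-38 | T1 38-56 |
Completion: T1=56  T2=24  T3=10  T4=38
Turnaround = completion − arrival: T1=56, T2=24, T3=10, T4=38
Total turnaround = 56 + 24 + 10 + 38 = 128

128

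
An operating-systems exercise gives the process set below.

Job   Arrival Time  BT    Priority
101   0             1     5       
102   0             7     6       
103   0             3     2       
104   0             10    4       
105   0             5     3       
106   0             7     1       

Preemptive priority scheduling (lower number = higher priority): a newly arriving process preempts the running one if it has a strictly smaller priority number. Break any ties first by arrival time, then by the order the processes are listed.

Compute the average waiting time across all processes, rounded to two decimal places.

Schedule: | 106 0-7 | 103 7-10 | 105 10-15 | 104 15-25 | 101 25-26 | 102 26-33 |
Completion: 101=26  102=33  103=10  104=25  105=15  106=7
Turnaround (C−A): 101=26  102=33  103=10  104=25  105=15  106=7
Waiting times: 101=25, 102=26, 103=7, 104=15, 105=10, 106=0
Average waiting = (25+26+7+15+10+0) / 6 = 83/6 = 13.83

13.83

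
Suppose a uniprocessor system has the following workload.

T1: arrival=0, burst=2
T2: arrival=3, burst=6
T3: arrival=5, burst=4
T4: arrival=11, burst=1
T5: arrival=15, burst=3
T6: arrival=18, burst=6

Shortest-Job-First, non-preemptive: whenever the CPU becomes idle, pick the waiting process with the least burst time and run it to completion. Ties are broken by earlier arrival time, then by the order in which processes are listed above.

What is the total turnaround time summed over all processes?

Gantt: | T1 0-2 | idle 2-3 | T2 3-9 | T3 9-13 | T4 13-14 | idle 14-15 | T5 15-18 | T6 18-24 |
Completion: T1=2  T2=9  T3=13  T4=14  T5=18  T6=24
Turnaround (C−A): T1=2  T2=6  T3=8  T4=3  T5=3  T6=6
Turnaround = completion − arrival: T1=2, T2=6, T3=8, T4=3, T5=3, T6=6
Total turnaround = 2 + 6 + 8 + 3 + 3 + 6 = 28

28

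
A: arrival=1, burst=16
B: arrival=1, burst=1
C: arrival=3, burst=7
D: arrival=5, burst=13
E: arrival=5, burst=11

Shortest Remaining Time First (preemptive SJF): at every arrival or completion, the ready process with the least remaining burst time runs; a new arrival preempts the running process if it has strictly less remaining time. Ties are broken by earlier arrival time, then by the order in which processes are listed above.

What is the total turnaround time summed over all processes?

101

Gantt: | idle 0-1 | B 1-2 | A 2-3 | C 3-10 | E 10-21 | D 21-34 | A 34-49 |
Completion: A=49  B=2  C=10  D=34  E=21
Turnaround (C−A): A=48  B=1  C=7  D=29  E=16
Turnaround = completion − arrival: A=48, B=1, C=7, D=29, E=16
Total turnaround = 48 + 1 + 7 + 29 + 16 = 101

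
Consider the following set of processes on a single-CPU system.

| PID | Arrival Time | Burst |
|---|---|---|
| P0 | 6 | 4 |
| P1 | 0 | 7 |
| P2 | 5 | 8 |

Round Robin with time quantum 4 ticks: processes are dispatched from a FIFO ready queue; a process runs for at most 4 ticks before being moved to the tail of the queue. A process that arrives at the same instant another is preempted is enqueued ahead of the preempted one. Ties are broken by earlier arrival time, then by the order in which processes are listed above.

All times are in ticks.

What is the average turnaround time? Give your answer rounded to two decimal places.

10.00

Gantt: | P1 0-7 | P2 7-11 | P0 11-15 | P2 15-19 |
Completion: P0=15  P1=7  P2=19
Turnaround (C−A): P0=9  P1=7  P2=14
Turnaround times: P0=9, P1=7, P2=14
Average turnaround = (9+7+14) / 3 = 30/3 = 10.00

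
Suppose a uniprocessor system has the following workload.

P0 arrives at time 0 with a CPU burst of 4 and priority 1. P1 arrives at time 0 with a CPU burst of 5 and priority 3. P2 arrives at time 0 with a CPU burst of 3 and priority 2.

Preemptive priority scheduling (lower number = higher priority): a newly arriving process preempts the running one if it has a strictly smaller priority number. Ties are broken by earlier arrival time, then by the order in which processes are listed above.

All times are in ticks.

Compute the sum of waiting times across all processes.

Schedule: | P0 0-4 | P2 4-7 | P1 7-12 |
Completion: P0=4  P1=12  P2=7
Turnaround (C−A): P0=4  P1=12  P2=7
Waiting = turnaround − burst: P0=0, P1=7, P2=4
Total waiting = 0 + 7 + 4 = 11

11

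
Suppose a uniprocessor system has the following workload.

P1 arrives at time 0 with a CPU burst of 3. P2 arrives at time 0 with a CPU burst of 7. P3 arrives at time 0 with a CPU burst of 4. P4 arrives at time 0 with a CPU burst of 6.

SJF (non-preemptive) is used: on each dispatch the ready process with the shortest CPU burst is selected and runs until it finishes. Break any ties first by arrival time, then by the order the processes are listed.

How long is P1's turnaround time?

3

Schedule: | P1 0-3 | P3 3-7 | P4 7-13 | P2 13-20 |
Completion: P1=3  P2=20  P3=7  P4=13
Turnaround (C−A): P1=3  P2=20  P3=7  P4=13
Turnaround(P1) = completion − arrival = 3 − 0 = 3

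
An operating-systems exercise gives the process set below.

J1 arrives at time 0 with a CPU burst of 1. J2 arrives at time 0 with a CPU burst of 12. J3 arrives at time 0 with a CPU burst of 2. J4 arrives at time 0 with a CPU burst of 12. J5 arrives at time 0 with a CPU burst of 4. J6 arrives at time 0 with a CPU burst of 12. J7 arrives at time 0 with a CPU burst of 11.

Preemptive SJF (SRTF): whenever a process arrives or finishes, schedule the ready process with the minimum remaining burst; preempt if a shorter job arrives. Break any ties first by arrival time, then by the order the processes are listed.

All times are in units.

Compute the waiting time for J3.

1

Schedule: | J1 0-1 | J3 1-3 | J5 3-7 | J7 7-18 | J2 18-30 | J4 30-42 | J6 42-54 |
Completion: J1=1  J2=30  J3=3  J4=42  J5=7  J6=54  J7=18
Turnaround (C−A): J1=1  J2=30  J3=3  J4=42  J5=7  J6=54  J7=18
Waiting(J3) = turnaround − burst = 3 − 2 = 1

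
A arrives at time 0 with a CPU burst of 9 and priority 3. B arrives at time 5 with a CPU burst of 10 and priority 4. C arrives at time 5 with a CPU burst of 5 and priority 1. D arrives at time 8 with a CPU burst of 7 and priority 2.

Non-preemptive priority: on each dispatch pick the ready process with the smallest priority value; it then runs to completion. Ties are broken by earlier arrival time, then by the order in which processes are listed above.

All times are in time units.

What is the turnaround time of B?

26

Schedule: | A 0-9 | C 9-14 | D 14-21 | B 21-31 |
Completion: A=9  B=31  C=14  D=21
Turnaround(B) = completion − arrival = 31 − 5 = 26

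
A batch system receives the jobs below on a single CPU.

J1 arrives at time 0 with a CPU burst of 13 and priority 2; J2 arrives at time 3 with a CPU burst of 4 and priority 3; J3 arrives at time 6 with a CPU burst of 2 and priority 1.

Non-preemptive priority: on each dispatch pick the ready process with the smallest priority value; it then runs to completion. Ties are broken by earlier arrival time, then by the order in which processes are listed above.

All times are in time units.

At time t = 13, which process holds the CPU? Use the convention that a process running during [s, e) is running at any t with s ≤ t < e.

J3

Timeline: | J1 0-13 | J3 13-15 | J2 15-19 |
Completion: J1=13  J2=19  J3=15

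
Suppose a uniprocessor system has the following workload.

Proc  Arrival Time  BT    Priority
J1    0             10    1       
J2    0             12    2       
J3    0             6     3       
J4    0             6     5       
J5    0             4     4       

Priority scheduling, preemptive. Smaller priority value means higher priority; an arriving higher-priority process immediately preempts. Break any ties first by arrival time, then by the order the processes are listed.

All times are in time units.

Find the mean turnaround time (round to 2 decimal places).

Gantt: | J1 0-10 | J2 10-22 | J3 22-28 | J5 28-32 | J4 32-38 |
Completion: J1=10  J2=22  J3=28  J4=38  J5=32
Turnaround times: J1=10, J2=22, J3=28, J4=38, J5=32
Average turnaround = (10+22+28+38+32) / 5 = 130/5 = 26.00

26.00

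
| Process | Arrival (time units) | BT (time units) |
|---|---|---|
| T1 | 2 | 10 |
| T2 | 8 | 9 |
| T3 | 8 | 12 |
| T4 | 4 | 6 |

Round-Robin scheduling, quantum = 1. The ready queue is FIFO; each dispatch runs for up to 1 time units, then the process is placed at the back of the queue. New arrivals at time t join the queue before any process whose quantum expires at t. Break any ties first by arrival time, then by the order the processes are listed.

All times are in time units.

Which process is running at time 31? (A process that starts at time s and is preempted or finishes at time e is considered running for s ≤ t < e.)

Gantt: | idle 0-2 | T1 2-4 | T4 4-5 | T1 5-6 | T4 6-7 | T1 7-8 | T4 8-9 | T2 9-10 | T3 10-11 | T1 11-12 | T4 12-13 | T2 13-14 | T3 14-15 | T1 15-16 | T4 16-17 | T2 17-18 | T3 18-19 | T1 19-20 | T4 20-21 | T2 21-22 | T3 22-23 | T1 23-24 | T2 24-25 | T3 25-26 | T1 26-27 | T2 27-28 | T3 28-29 | T1 29-30 | T2 30-31 | T3 31-32 | T2 32-33 | T3 33-34 | T2 34-35 | T3 35-39 |
Completion: T1=30  T2=35  T3=39  T4=21
Turnaround (C−A): T1=28  T2=27  T3=31  T4=17

T3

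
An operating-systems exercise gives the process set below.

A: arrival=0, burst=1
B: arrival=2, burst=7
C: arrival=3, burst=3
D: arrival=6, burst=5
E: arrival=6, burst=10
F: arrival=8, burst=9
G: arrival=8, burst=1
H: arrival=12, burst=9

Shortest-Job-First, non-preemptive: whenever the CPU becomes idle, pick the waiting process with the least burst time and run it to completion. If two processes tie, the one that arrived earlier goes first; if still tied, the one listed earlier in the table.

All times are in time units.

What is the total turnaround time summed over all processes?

Gantt: | A 0-1 | idle 1-2 | B 2-9 | G 9-10 | C 10-13 | D 13-18 | F 18-27 | H 27-36 | E 36-46 |
Completion: A=1  B=9  C=13  D=18  E=46  F=27  G=10  H=36
Turnaround (C−A): A=1  B=7  C=10  D=12  E=40  F=19  G=2  H=24
Turnaround = completion − arrival: A=1, B=7, C=10, D=12, E=40, F=19, G=2, H=24
Total turnaround = 1 + 7 + 10 + 12 + 40 + 19 + 2 + 24 = 115

115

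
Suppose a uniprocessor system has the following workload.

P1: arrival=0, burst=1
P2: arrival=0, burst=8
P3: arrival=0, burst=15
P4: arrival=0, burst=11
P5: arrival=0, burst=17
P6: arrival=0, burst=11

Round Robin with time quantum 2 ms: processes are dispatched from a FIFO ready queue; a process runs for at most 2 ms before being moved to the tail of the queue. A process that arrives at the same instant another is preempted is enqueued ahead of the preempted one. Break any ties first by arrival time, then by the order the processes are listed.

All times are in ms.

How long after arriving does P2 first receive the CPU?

Gantt: | P1 0-1 | P2 1-3 | P3 3-5 | P4 5-7 | P5 7-9 | P6 9-11 | P2 11-13 | P3 13-15 | P4 15-17 | P5 17-19 | P6 19-21 | P2 21-23 | P3 23-25 | P4 25-27 | P5 27-29 | P6 29-31 | P2 31-33 | P3 33-35 | P4 35-37 | P5 37-39 | P6 39-41 | P3 41-43 | P4 43-45 | P5 45-47 | P6 47-49 | P3 49-51 | P4 51-52 | P5 52-54 | P6 54-55 | P3 55-57 | P5 57-59 | P3 59-60 | P5 60-63 |
Completion: P1=1  P2=33  P3=60  P4=52  P5=63  P6=55
Response(P2) = first start − arrival = 1 − 0 = 1

1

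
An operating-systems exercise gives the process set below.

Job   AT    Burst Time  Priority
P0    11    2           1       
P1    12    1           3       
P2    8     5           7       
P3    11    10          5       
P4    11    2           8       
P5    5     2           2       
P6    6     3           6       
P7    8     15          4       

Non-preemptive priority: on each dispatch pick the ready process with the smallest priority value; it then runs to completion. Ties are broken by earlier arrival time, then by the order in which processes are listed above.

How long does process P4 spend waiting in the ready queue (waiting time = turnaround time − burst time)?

32

Timeline: | idle 0-5 | P5 5-7 | P6 7-10 | P7 10-25 | P0 25-27 | P1 27-28 | P3 28-38 | P2 38-43 | P4 43-45 |
Completion: P0=27  P1=28  P2=43  P3=38  P4=45  P5=7  P6=10  P7=25
Waiting(P4) = turnaround − burst = 34 − 2 = 32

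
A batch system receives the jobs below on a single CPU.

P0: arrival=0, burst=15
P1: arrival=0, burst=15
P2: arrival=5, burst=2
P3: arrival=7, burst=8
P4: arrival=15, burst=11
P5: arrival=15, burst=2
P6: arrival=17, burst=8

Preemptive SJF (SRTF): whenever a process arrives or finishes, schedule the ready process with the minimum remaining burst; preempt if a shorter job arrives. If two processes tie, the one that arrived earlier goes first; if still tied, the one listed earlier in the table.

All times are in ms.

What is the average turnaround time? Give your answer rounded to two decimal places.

Gantt: | P0 0-5 | P2 5-7 | P3 7-15 | P5 15-17 | P6 17-25 | P0 25-35 | P4 35-46 | P1 46-61 |
Completion: P0=35  P1=61  P2=7  P3=15  P4=46  P5=17  P6=25
Turnaround times: P0=35, P1=61, P2=2, P3=8, P4=31, P5=2, P6=8
Average turnaround = (35+61+2+8+31+2+8) / 7 = 147/7 = 21.00

21.00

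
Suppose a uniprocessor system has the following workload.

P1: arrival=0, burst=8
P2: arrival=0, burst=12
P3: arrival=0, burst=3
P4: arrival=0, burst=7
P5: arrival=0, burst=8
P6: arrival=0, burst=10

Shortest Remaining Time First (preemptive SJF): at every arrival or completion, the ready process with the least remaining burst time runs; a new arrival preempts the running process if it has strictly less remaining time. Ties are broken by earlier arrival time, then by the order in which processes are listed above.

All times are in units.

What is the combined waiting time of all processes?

Gantt: | P3 0-3 | P4 3-10 | P1 10-18 | P5 18-26 | P6 26-36 | P2 36-48 |
Completion: P1=18  P2=48  P3=3  P4=10  P5=26  P6=36
Waiting = turnaround − burst: P1=10, P2=36, P3=0, P4=3, P5=18, P6=26
Total waiting = 10 + 36 + 0 + 3 + 18 + 26 = 93

93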